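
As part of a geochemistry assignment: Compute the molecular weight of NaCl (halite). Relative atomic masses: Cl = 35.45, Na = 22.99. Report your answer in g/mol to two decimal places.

The formula mass is the sum 1(22.99) + 1(35.45).

58.44 g/mol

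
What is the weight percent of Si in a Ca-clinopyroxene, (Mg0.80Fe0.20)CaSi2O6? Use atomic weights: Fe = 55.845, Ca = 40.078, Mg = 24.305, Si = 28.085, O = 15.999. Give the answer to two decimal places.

M((Mg0.80Fe0.20)CaSi2O6) = 222.855 g/mol.
Si contributes 2 × 28.085 = 56.170 g per mole.
56.170/222.855 = 0.2520 → 25.20%.

25.20 mass %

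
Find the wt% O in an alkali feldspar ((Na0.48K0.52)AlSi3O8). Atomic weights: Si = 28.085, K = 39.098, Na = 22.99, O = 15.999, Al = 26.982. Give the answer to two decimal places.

M((Na0.48K0.52)AlSi3O8) = 270.595 g/mol.
O contributes 8 × 15.999 = 127.992 g per mole.
127.992/270.595 = 0.4730 → 47.30%.

47.30 wt%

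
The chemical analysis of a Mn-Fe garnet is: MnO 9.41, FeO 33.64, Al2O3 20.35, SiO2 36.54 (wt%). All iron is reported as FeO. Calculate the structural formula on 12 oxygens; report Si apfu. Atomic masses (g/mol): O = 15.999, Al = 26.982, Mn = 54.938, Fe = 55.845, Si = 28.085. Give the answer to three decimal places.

MnO: 9.41/70.937 = 0.13265 mol → 0.13265 mol Mn, 0.13265 mol O.
FeO: 33.64/71.844 = 0.46824 mol → 0.46824 mol Fe, 0.46824 mol O.
Al2O3: 20.35/101.961 = 0.19959 mol → 0.39918 mol Al, 0.59877 mol O.
SiO2: 36.54/60.083 = 0.60816 mol → 0.60816 mol Si, 1.21632 mol O.
Total oxygen = 2.41598 mol. Normalization factor = 12/2.41598 = 4.96693.
Si per 12 O = 0.60816 × 4.96693 = 3.021.

3.021 Si apfu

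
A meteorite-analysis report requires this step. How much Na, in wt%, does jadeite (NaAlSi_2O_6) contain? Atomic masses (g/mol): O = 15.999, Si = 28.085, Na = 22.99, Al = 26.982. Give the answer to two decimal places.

11.37 wt%

Molar mass of NaAlSi_2O_6: 1*22.99 + 1*26.982 + 2*28.085 + 6*15.999 = 202.136 g/mol.
Mass of Na per formula unit: 1 × 22.99 = 22.990 g.
Weight fraction Na = 22.990 / 202.136 = 0.1137.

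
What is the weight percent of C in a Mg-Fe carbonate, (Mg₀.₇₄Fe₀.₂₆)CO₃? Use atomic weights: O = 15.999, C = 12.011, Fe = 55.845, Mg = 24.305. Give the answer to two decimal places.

Molar mass of (Mg₀.₇₄Fe₀.₂₆)CO₃: 0.74*24.305 + 0.26*55.845 + 1*12.011 + 3*15.999 = 92.513 g/mol.
Mass of C per formula unit: 1 × 12.011 = 12.011 g.
Weight fraction C = 12.011 / 92.513 = 0.1298.

12.98 wt%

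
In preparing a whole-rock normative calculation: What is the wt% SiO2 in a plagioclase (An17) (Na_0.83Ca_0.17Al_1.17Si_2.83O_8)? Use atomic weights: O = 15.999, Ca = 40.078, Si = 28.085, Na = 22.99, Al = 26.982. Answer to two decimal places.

M(Na_0.83Ca_0.17Al_1.17Si_2.83O_8) = 264.936 g/mol; M(SiO2) = 60.083 g/mol.
Moles SiO2 per formula unit = 2.83 Si ÷ 1 = 2.8300.
SiO2 fraction = (2.8300 × 60.083) / 264.936 = 170.035/264.936 = 0.6418.

64.18 wt%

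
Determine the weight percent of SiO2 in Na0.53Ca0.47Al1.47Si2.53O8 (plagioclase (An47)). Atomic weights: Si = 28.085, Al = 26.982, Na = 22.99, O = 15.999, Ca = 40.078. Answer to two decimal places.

M(Na0.53Ca0.47Al1.47Si2.53O8) = 269.732 g/mol; M(SiO2) = 60.083 g/mol.
Moles SiO2 per formula unit = 2.53 Si ÷ 1 = 2.5300.
SiO2 fraction = (2.5300 × 60.083) / 269.732 = 152.010/269.732 = 0.5636.

56.36 wt%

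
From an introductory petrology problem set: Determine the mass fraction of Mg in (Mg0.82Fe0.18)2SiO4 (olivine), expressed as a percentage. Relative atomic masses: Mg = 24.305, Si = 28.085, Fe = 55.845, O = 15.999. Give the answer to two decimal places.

M((Mg0.82Fe0.18)2SiO4) = 152.045 g/mol.
Mg contributes 1.64 × 24.305 = 39.860 g per mole.
39.860/152.045 = 0.2622 → 26.22%.

26.22 weight percent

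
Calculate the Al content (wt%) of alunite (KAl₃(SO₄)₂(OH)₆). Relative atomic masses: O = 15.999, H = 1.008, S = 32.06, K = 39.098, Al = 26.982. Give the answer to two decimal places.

Formula mass = 1·39.098 + 3·26.982 + 2·32.06 + 14·15.999 + 6·1.008 = 414.198 g/mol, of which 80.946 g is Al.
So Al makes up 80.946/414.198 = 0.1954 of the mass, i.e. 19.54%.

19.54 wt%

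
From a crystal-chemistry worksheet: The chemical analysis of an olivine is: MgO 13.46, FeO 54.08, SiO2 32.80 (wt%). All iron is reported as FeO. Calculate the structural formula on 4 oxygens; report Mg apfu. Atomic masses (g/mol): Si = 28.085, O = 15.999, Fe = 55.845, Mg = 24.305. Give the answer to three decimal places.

13.46 wt% MgO ÷ 40.304 g/mol = 0.33396 mol, giving 0.33396 Mg and 0.33396 O.
54.08 wt% FeO ÷ 71.844 g/mol = 0.75274 mol, giving 0.75274 Fe and 0.75274 O.
32.80 wt% SiO2 ÷ 60.083 g/mol = 0.54591 mol, giving 0.54591 Si and 1.09182 O.
Oxygen sums to 2.17852; scaling by 4/2.17852 = 1.83611 puts the formula on 4 O.
Mg: 0.33396 × 1.83611 = 0.613 atoms per formula unit.

0.613 Mg apfu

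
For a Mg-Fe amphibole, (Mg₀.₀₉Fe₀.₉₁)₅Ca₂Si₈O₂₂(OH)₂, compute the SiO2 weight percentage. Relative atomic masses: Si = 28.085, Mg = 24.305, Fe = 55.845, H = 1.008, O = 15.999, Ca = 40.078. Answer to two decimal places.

Molar mass of (Mg₀.₀₉Fe₀.₉₁)₅Ca₂Si₈O₂₂(OH)₂ = 0.45*24.305 + 4.55*55.845 + 2*40.078 + 8*28.085 + 24*15.999 + 2*1.008 = 955.860 g/mol.
Each formula unit contains 8 Si, equivalent to 8/1 = 8.0000 mol SiO2.
M(SiO2) = 1×28.085 + 2×15.999 = 60.083 g/mol.
Mass of SiO2 per formula unit = 8.0000 × 60.083 = 480.664 g.
SiO2 wt% = 480.664 / 955.860 × 100 = 50.29%.

50.29 wt%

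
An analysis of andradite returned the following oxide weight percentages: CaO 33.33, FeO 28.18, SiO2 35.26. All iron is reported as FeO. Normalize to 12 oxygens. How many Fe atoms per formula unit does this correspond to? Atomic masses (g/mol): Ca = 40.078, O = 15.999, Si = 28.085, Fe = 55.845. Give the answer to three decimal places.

2.179 Fe apfu

CaO: 33.33/56.077 = 0.59436 mol → 0.59436 mol Ca, 0.59436 mol O.
FeO: 28.18/71.844 = 0.39224 mol → 0.39224 mol Fe, 0.39224 mol O.
SiO2: 35.26/60.083 = 0.58685 mol → 0.58685 mol Si, 1.17370 mol O.
Total oxygen = 2.16030 mol. Normalization factor = 12/2.16030 = 5.55478.
Fe per 12 O = 0.39224 × 5.55478 = 2.179.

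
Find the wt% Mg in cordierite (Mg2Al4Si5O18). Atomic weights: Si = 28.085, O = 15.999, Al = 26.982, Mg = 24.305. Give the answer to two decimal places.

M(Mg2Al4Si5O18) = 584.945 g/mol.
Mg contributes 2 × 24.305 = 48.610 g per mole.
48.610/584.945 = 0.0831 → 8.31%.

8.31 wt%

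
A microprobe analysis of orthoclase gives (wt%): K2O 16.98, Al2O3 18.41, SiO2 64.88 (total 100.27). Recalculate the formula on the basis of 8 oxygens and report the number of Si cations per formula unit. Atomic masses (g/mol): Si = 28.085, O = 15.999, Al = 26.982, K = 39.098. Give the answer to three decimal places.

K2O (M=94.195): mol = 0.18026; K = 0.36052, O = 0.18026.
Al2O3 (M=101.961): mol = 0.18056; Al = 0.36112, O = 0.54168.
SiO2 (M=60.083): mol = 1.07984; Si = 1.07984, O = 2.15968.
ΣO = 2.88162; factor = 8/ΣO = 2.77622.
Si apfu = 1.07984 × 2.77622 = 2.998.

2.998 Si apfu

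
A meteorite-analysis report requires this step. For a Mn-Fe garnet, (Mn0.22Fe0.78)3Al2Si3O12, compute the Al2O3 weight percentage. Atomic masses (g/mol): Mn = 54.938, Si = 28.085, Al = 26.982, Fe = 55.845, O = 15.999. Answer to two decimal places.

20.51 wt%

Molar mass of (Mn0.22Fe0.78)3Al2Si3O12 = 0.66·54.938 + 2.34·55.845 + 2·26.982 + 3·28.085 + 12·15.999 = 497.143 g/mol.
Each formula unit contains 2 Al, equivalent to 2/2 = 1.0000 mol Al2O3.
M(Al2O3) = 2×26.982 + 3×15.999 = 101.961 g/mol.
Mass of Al2O3 per formula unit = 1.0000 × 101.961 = 101.961 g.
Al2O3 wt% = 101.961 / 497.143 × 100 = 20.51%.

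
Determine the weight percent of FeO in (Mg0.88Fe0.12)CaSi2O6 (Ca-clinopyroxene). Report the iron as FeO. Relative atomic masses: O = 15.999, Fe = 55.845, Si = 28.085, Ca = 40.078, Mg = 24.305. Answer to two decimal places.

Formula mass = 220.332 g/mol.
0.12 Fe → 0.1200 mol FeO per formula unit; M(FeO) = 71.844, so FeO mass = 8.621 g.
8.621/220.332 × 100 = 3.91 wt%.

3.91 wt%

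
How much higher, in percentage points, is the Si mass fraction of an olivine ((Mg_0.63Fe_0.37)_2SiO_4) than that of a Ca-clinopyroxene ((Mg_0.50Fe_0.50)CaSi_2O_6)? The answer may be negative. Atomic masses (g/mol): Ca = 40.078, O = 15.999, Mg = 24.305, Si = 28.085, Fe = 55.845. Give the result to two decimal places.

-7.06 percentage points

M((Mg_0.63Fe_0.37)_2SiO_4) = 164.031 g/mol, so wt% Si = 28.085/164.031 × 100 = 17.12%.
M((Mg_0.50Fe_0.50)CaSi_2O_6) = 232.317 g/mol, so wt% Si = 56.170/232.317 × 100 = 24.18%.
17.12 − 24.18 = -7.06 pp.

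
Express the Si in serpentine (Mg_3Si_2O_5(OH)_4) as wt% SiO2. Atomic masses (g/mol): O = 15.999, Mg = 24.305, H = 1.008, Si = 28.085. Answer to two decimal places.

43.36 wt%

Molar mass of Mg_3Si_2O_5(OH)_4 = 3×24.305 + 2×28.085 + 9×15.999 + 4×1.008 = 277.108 g/mol.
Each formula unit contains 2 Si, equivalent to 2/1 = 2.0000 mol SiO2.
M(SiO2) = 1×28.085 + 2×15.999 = 60.083 g/mol.
Mass of SiO2 per formula unit = 2.0000 × 60.083 = 120.166 g.
SiO2 wt% = 120.166 / 277.108 × 100 = 43.36%.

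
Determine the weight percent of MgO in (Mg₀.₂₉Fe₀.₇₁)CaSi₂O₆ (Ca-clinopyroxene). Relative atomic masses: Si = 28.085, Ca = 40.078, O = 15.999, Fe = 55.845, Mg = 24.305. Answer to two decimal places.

M((Mg₀.₂₉Fe₀.₇₁)CaSi₂O₆) = 238.940 g/mol; M(MgO) = 40.304 g/mol.
Moles MgO per formula unit = 0.29 Mg ÷ 1 = 0.2900.
MgO fraction = (0.2900 × 40.304) / 238.940 = 11.688/238.940 = 0.0489.

4.89 wt%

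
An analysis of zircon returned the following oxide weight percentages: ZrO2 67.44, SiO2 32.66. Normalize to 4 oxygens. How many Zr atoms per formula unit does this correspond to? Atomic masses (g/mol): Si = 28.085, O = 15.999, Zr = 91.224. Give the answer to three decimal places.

1.003 Zr apfu

ZrO2 (M=123.222): mol = 0.54730; Zr = 0.54730, O = 1.09460.
SiO2 (M=60.083): mol = 0.54358; Si = 0.54358, O = 1.08716.
ΣO = 2.18176; factor = 4/ΣO = 1.83338.
Zr apfu = 0.54730 × 1.83338 = 1.003.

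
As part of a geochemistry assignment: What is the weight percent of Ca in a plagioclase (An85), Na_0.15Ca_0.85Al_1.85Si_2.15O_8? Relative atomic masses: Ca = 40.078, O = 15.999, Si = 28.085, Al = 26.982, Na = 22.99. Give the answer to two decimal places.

Formula mass = 0.15·22.99 + 0.85·40.078 + 1.85·26.982 + 2.15·28.085 + 8·15.999 = 275.806 g/mol, of which 34.066 g is Ca.
So Ca makes up 34.066/275.806 = 0.1235 of the mass, i.e. 12.35%.

12.35 wt%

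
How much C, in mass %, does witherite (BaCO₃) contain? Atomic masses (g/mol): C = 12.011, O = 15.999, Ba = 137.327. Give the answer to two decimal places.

M(BaCO₃) = 197.335 g/mol.
C contributes 1 × 12.011 = 12.011 g per mole.
12.011/197.335 = 0.0609 → 6.09%.

6.09 mass %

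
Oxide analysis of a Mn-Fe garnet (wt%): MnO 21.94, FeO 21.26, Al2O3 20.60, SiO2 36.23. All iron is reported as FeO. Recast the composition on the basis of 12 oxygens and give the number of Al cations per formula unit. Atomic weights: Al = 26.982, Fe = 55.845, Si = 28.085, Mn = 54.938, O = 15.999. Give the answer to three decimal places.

2.006 Al apfu

MnO: 21.94/70.937 = 0.30929 mol → 0.30929 mol Mn, 0.30929 mol O.
FeO: 21.26/71.844 = 0.29592 mol → 0.29592 mol Fe, 0.29592 mol O.
Al2O3: 20.60/101.961 = 0.20204 mol → 0.40408 mol Al, 0.60612 mol O.
SiO2: 36.23/60.083 = 0.60300 mol → 0.60300 mol Si, 1.20600 mol O.
Total oxygen = 2.41733 mol. Normalization factor = 12/2.41733 = 4.96415.
Al per 12 O = 0.40408 × 4.96415 = 2.006.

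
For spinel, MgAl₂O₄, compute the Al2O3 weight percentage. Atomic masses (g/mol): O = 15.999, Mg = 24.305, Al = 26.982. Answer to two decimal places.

Molar mass of MgAl₂O₄ = 1·24.305 + 2·26.982 + 4·15.999 = 142.265 g/mol.
Each formula unit contains 2 Al, equivalent to 2/2 = 1.0000 mol Al2O3.
M(Al2O3) = 2×26.982 + 3×15.999 = 101.961 g/mol.
Mass of Al2O3 per formula unit = 1.0000 × 101.961 = 101.961 g.
Al2O3 wt% = 101.961 / 142.265 × 100 = 71.67%.

71.67 wt%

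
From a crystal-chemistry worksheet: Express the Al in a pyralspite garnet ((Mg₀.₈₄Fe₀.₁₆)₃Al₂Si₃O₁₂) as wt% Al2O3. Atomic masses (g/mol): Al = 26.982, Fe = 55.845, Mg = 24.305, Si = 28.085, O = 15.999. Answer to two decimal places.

24.38 wt%

M((Mg₀.₈₄Fe₀.₁₆)₃Al₂Si₃O₁₂) = 418.261 g/mol; M(Al2O3) = 101.961 g/mol.
Moles Al2O3 per formula unit = 2 Al ÷ 2 = 1.0000.
Al2O3 fraction = (1.0000 × 101.961) / 418.261 = 101.961/418.261 = 0.2438.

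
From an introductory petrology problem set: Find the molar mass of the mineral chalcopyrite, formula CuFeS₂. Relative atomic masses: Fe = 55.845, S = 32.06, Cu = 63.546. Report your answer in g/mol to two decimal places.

Cu: 1 × 63.546 = 63.5460
Fe: 1 × 55.845 = 55.8450
S: 2 × 32.06 = 64.1200
Summing the contributions gives the formula mass.

183.51 g/mol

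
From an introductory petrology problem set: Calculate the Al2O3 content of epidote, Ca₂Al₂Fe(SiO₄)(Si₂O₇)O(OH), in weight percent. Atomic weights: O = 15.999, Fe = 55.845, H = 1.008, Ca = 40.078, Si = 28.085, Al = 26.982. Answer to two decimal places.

21.10 wt%

Formula mass = 483.215 g/mol.
2 Al → 1.0000 mol Al2O3 per formula unit; M(Al2O3) = 101.961, so Al2O3 mass = 101.961 g.
101.961/483.215 × 100 = 21.10 wt%.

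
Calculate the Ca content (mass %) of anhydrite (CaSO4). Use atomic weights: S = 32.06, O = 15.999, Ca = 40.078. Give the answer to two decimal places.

29.44 mass %

Molar mass of CaSO4: 1·40.078 + 1·32.06 + 4·15.999 = 136.134 g/mol.
Mass of Ca per formula unit: 1 × 40.078 = 40.078 g.
Weight fraction Ca = 40.078 / 136.134 = 0.2944.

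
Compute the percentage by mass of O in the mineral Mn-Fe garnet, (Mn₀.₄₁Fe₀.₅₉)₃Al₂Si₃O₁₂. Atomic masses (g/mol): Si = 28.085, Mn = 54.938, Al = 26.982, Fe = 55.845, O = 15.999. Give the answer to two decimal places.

M((Mn₀.₄₁Fe₀.₅₉)₃Al₂Si₃O₁₂) = 496.626 g/mol.
O contributes 12 × 15.999 = 191.988 g per mole.
191.988/496.626 = 0.3866 → 38.66%.

38.66 mass %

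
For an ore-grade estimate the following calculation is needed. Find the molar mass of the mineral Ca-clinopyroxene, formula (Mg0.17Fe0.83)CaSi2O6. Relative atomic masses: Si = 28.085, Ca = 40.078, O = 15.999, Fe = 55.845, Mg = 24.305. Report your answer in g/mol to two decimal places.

M = 0.17(24.305) + 0.83(55.845) + 1(40.078) + 2(28.085) + 6(15.999)

242.73 g/mol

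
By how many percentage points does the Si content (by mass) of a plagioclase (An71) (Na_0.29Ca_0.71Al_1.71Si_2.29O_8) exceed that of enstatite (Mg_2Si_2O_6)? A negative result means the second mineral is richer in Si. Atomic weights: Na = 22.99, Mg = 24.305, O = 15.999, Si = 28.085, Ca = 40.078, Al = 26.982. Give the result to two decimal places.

-4.47 percentage points

First mineral: 64.315 g Si in 273.568 g formula = 23.51 wt% Si.
Second mineral: 56.170 g Si in 200.774 g formula = 27.98 wt% Si.
23.51% − 27.98% gives a difference of -4.47 percentage points.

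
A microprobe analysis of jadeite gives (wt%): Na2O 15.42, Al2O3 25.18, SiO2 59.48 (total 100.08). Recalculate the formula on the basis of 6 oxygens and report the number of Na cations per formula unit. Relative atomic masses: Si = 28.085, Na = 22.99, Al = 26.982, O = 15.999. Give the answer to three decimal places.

Na2O: 15.42/61.979 = 0.24879 mol → 0.49758 mol Na, 0.24879 mol O.
Al2O3: 25.18/101.961 = 0.24696 mol → 0.49392 mol Al, 0.74088 mol O.
SiO2: 59.48/60.083 = 0.98996 mol → 0.98996 mol Si, 1.97992 mol O.
Total oxygen = 2.96959 mol. Normalization factor = 6/2.96959 = 2.02048.
Na per 6 O = 0.49758 × 2.02048 = 1.005.

1.005 Na apfu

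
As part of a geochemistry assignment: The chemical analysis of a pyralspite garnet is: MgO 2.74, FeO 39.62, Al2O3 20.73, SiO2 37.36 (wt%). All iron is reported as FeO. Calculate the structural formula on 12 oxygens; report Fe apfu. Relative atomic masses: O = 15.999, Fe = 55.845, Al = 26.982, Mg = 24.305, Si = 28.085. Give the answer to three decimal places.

MgO (M=40.304): mol = 0.06798; Mg = 0.06798, O = 0.06798.
FeO (M=71.844): mol = 0.55147; Fe = 0.55147, O = 0.55147.
Al2O3 (M=101.961): mol = 0.20331; Al = 0.40662, O = 0.60993.
SiO2 (M=60.083): mol = 0.62181; Si = 0.62181, O = 1.24362.
ΣO = 2.47300; factor = 12/ΣO = 4.85241.
Fe apfu = 0.55147 × 4.85241 = 2.676.

2.676 Fe apfu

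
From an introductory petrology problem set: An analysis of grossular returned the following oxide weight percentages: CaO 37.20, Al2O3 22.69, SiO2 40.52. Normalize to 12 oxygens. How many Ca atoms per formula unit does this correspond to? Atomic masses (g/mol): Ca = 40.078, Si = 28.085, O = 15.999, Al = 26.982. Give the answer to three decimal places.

2.971 Ca apfu

37.20 wt% CaO ÷ 56.077 g/mol = 0.66337 mol, giving 0.66337 Ca and 0.66337 O.
22.69 wt% Al2O3 ÷ 101.961 g/mol = 0.22254 mol, giving 0.44508 Al and 0.66762 O.
40.52 wt% SiO2 ÷ 60.083 g/mol = 0.67440 mol, giving 0.67440 Si and 1.34880 O.
Oxygen sums to 2.67979; scaling by 12/2.67979 = 4.47796 puts the formula on 12 O.
Ca: 0.66337 × 4.47796 = 2.971 atoms per formula unit.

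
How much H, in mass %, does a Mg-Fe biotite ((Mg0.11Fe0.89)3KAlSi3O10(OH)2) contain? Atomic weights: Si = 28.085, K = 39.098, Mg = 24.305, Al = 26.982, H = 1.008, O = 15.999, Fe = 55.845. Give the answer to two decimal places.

0.40 mass %

Formula mass = 0.33*24.305 + 2.67*55.845 + 1*39.098 + 1*26.982 + 3*28.085 + 12*15.999 + 2*1.008 = 501.466 g/mol, of which 2.016 g is H.
So H makes up 2.016/501.466 = 0.0040 of the mass, i.e. 0.40%.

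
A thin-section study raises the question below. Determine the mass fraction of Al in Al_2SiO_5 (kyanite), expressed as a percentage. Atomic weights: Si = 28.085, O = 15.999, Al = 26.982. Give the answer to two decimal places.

33.30 wt%

M(Al_2SiO_5) = 162.044 g/mol.
Al contributes 2 × 26.982 = 53.964 g per mole.
53.964/162.044 = 0.3330 → 33.30%.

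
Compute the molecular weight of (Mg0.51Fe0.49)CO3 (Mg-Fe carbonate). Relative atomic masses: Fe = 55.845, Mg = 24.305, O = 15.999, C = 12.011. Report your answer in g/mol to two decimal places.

99.77 g/mol

The formula mass is the sum 0.51*24.305 + 0.49*55.845 + 1*12.011 + 3*15.999.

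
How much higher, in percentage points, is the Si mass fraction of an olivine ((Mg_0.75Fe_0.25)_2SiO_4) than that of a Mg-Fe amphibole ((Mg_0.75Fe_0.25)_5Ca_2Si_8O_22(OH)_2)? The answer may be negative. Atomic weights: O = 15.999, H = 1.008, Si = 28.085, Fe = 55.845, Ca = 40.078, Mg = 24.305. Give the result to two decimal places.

-8.43 percentage points

Si in (Mg_0.75Fe_0.25)_2SiO_4: molar mass 156.461 g/mol; 1×28.085 = 28.085 g → 17.95 wt%.
Si in (Mg_0.75Fe_0.25)_5Ca_2Si_8O_22(OH)_2: molar mass 851.778 g/mol; 8×28.085 = 224.680 g → 26.38 wt%.
Difference = 17.95 − 26.38 = -8.43 percentage points.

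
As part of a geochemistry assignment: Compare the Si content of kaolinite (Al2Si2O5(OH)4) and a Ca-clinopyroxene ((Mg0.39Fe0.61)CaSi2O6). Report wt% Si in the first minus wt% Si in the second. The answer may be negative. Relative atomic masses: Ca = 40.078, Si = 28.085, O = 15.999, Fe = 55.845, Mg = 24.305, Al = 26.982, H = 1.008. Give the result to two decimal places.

-2.06 percentage points

First mineral: 56.170 g Si in 258.157 g formula = 21.76 wt% Si.
Second mineral: 56.170 g Si in 235.786 g formula = 23.82 wt% Si.
21.76% − 23.82% gives a difference of -2.06 percentage points.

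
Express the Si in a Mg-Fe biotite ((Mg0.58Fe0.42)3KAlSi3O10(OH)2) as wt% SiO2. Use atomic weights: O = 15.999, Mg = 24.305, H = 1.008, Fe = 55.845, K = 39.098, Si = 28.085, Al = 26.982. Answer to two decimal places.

39.44 wt%

Molar mass of (Mg0.58Fe0.42)3KAlSi3O10(OH)2 = 1.74·24.305 + 1.26·55.845 + 1·39.098 + 1·26.982 + 3·28.085 + 12·15.999 + 2·1.008 = 456.994 g/mol.
Each formula unit contains 3 Si, equivalent to 3/1 = 3.0000 mol SiO2.
M(SiO2) = 1×28.085 + 2×15.999 = 60.083 g/mol.
Mass of SiO2 per formula unit = 3.0000 × 60.083 = 180.249 g.
SiO2 wt% = 180.249 / 456.994 × 100 = 39.44%.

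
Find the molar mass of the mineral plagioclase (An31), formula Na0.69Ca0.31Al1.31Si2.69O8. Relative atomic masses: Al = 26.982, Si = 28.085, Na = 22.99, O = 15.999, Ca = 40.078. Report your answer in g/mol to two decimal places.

267.17 g/mol

The formula mass is the sum 0.69(22.99) + 0.31(40.078) + 1.31(26.982) + 2.69(28.085) + 8(15.999).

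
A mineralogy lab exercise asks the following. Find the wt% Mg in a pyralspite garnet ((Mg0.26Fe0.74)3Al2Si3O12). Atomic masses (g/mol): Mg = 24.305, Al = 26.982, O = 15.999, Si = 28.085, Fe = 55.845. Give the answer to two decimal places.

Molar mass of (Mg0.26Fe0.74)3Al2Si3O12: 0.78*24.305 + 2.22*55.845 + 2*26.982 + 3*28.085 + 12*15.999 = 473.141 g/mol.
Mass of Mg per formula unit: 0.78 × 24.305 = 18.958 g.
Weight fraction Mg = 18.958 / 473.141 = 0.0401.

4.01 weight percent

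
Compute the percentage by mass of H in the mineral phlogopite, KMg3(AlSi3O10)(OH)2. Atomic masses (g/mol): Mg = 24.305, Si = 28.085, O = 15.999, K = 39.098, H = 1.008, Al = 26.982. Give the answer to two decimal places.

Molar mass of KMg3(AlSi3O10)(OH)2: 1×39.098 + 3×24.305 + 1×26.982 + 3×28.085 + 12×15.999 + 2×1.008 = 417.254 g/mol.
Mass of H per formula unit: 2 × 1.008 = 2.016 g.
Weight fraction H = 2.016 / 417.254 = 0.0048.

0.48 mass %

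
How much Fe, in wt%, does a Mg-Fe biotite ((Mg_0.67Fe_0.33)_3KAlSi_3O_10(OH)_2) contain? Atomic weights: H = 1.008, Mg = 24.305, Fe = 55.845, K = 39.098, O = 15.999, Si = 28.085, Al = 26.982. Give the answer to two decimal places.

12.33 wt%

Molar mass of (Mg_0.67Fe_0.33)_3KAlSi_3O_10(OH)_2: 2.01×24.305 + 0.99×55.845 + 1×39.098 + 1×26.982 + 3×28.085 + 12×15.999 + 2×1.008 = 448.479 g/mol.
Mass of Fe per formula unit: 0.99 × 55.845 = 55.287 g.
Weight fraction Fe = 55.287 / 448.479 = 0.1233.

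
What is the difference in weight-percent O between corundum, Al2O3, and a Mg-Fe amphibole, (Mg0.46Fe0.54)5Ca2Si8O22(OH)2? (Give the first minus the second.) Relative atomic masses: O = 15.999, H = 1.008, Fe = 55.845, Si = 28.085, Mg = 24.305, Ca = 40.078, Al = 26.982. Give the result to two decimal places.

4.29 percentage points

First mineral: 47.997 g O in 101.961 g formula = 47.07 wt% O.
Second mineral: 383.976 g O in 897.511 g formula = 42.78 wt% O.
47.07% − 42.78% gives a difference of 4.29 percentage points.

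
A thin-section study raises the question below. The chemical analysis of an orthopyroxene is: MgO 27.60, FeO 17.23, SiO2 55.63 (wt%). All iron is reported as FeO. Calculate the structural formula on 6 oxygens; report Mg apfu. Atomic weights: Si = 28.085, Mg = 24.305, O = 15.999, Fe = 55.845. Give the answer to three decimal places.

1.480 Mg apfu

27.60 wt% MgO ÷ 40.304 g/mol = 0.68480 mol, giving 0.68480 Mg and 0.68480 O.
17.23 wt% FeO ÷ 71.844 g/mol = 0.23983 mol, giving 0.23983 Fe and 0.23983 O.
55.63 wt% SiO2 ÷ 60.083 g/mol = 0.92589 mol, giving 0.92589 Si and 1.85178 O.
Oxygen sums to 2.77641; scaling by 6/2.77641 = 2.16106 puts the formula on 6 O.
Mg: 0.68480 × 2.16106 = 1.480 atoms per formula unit.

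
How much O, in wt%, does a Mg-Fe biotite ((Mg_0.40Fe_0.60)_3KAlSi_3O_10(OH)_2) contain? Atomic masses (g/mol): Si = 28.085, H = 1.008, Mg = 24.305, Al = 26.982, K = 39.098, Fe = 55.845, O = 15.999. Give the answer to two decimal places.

Molar mass of (Mg_0.40Fe_0.60)_3KAlSi_3O_10(OH)_2: 1.20×24.305 + 1.80×55.845 + 1×39.098 + 1×26.982 + 3×28.085 + 12×15.999 + 2×1.008 = 474.026 g/mol.
Mass of O per formula unit: 12 × 15.999 = 191.988 g.
Weight fraction O = 191.988 / 474.026 = 0.4050.

40.50 wt%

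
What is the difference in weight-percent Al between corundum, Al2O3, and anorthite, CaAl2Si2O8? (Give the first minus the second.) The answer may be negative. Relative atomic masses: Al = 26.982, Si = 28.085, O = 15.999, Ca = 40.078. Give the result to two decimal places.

33.53 percentage points

First mineral: 53.964 g Al in 101.961 g formula = 52.93 wt% Al.
Second mineral: 53.964 g Al in 278.204 g formula = 19.40 wt% Al.
52.93% − 19.40% gives a difference of 33.53 percentage points.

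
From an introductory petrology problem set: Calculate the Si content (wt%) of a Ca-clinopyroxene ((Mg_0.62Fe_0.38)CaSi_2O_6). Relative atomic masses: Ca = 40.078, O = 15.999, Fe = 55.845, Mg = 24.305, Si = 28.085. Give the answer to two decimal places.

24.58 wt%

Formula mass = 0.62*24.305 + 0.38*55.845 + 1*40.078 + 2*28.085 + 6*15.999 = 228.532 g/mol, of which 56.170 g is Si.
So Si makes up 56.170/228.532 = 0.2458 of the mass, i.e. 24.58%.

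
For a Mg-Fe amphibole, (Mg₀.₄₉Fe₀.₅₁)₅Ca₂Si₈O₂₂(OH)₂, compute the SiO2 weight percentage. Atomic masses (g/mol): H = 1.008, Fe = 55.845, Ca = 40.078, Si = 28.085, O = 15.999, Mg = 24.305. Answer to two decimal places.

53.84 wt%

Molar mass of (Mg₀.₄₉Fe₀.₅₁)₅Ca₂Si₈O₂₂(OH)₂ = 2.45*24.305 + 2.55*55.845 + 2*40.078 + 8*28.085 + 24*15.999 + 2*1.008 = 892.780 g/mol.
Each formula unit contains 8 Si, equivalent to 8/1 = 8.0000 mol SiO2.
M(SiO2) = 1×28.085 + 2×15.999 = 60.083 g/mol.
Mass of SiO2 per formula unit = 8.0000 × 60.083 = 480.664 g.
SiO2 wt% = 480.664 / 892.780 × 100 = 53.84%.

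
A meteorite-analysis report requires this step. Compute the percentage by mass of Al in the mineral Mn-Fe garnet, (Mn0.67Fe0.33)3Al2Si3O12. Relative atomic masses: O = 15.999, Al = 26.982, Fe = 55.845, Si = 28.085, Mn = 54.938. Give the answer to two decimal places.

M((Mn0.67Fe0.33)3Al2Si3O12) = 495.919 g/mol.
Al contributes 2 × 26.982 = 53.964 g per mole.
53.964/495.919 = 0.1088 → 10.88%.

10.88 weight percent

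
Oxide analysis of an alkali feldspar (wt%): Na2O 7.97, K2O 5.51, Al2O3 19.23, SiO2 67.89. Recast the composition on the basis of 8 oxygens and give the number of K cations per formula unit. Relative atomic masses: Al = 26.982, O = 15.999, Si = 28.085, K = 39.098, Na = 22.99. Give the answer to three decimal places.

Na2O (M=61.979): mol = 0.12859; Na = 0.25718, O = 0.12859.
K2O (M=94.195): mol = 0.05850; K = 0.11700, O = 0.05850.
Al2O3 (M=101.961): mol = 0.18860; Al = 0.37720, O = 0.56580.
SiO2 (M=60.083): mol = 1.12994; Si = 1.12994, O = 2.25988.
ΣO = 3.01277; factor = 8/ΣO = 2.65536.
K apfu = 0.11700 × 2.65536 = 0.311.

0.311 K apfu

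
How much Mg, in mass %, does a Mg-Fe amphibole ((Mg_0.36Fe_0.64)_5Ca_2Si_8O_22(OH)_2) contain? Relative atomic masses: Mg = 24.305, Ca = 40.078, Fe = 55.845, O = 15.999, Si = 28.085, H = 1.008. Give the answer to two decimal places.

4.79 mass %

Formula mass = 1.80×24.305 + 3.20×55.845 + 2×40.078 + 8×28.085 + 24×15.999 + 2×1.008 = 913.281 g/mol, of which 43.749 g is Mg.
So Mg makes up 43.749/913.281 = 0.0479 of the mass, i.e. 4.79%.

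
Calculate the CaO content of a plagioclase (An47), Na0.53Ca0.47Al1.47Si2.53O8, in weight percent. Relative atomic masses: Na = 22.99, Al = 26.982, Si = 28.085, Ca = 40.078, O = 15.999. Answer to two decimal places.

Molar mass of Na0.53Ca0.47Al1.47Si2.53O8 = 0.53*22.99 + 0.47*40.078 + 1.47*26.982 + 2.53*28.085 + 8*15.999 = 269.732 g/mol.
Each formula unit contains 0.47 Ca, equivalent to 0.47/1 = 0.4700 mol CaO.
M(CaO) = 1×40.078 + 1×15.999 = 56.077 g/mol.
Mass of CaO per formula unit = 0.4700 × 56.077 = 26.356 g.
CaO wt% = 26.356 / 269.732 × 100 = 9.77%.

9.77 wt%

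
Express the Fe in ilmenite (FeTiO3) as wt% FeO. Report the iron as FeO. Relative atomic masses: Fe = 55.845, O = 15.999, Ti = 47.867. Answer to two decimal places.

47.36 wt%

Molar mass of FeTiO3 = 1*55.845 + 1*47.867 + 3*15.999 = 151.709 g/mol.
Each formula unit contains 1 Fe, equivalent to 1/1 = 1.0000 mol FeO.
M(FeO) = 1×55.845 + 1×15.999 = 71.844 g/mol.
Mass of FeO per formula unit = 1.0000 × 71.844 = 71.844 g.
FeO wt% = 71.844 / 151.709 × 100 = 47.36%.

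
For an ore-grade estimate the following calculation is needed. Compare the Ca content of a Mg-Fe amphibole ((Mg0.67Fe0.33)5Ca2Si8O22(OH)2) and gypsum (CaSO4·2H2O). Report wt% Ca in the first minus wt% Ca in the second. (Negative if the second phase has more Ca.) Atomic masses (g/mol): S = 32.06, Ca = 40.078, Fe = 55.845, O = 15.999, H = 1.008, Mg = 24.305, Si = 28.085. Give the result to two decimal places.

-14.01 percentage points

Ca in (Mg0.67Fe0.33)5Ca2Si8O22(OH)2: molar mass 864.394 g/mol; 2×40.078 = 80.156 g → 9.27 wt%.
Ca in CaSO4·2H2O: molar mass 172.164 g/mol; 1×40.078 = 40.078 g → 23.28 wt%.
Difference = 9.27 − 23.28 = -14.01 percentage points.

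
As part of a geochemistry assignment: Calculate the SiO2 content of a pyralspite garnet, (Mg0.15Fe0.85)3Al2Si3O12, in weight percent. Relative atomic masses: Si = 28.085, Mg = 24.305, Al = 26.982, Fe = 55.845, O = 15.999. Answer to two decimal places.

37.28 wt%

Formula mass = 483.549 g/mol.
3 Si → 3.0000 mol SiO2 per formula unit; M(SiO2) = 60.083, so SiO2 mass = 180.249 g.
180.249/483.549 × 100 = 37.28 wt%.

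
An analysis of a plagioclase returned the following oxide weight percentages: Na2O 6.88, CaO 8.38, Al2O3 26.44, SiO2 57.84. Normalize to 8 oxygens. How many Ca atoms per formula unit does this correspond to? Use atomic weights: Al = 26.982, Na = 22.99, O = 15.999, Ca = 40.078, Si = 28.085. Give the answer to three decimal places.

Na2O: 6.88/61.979 = 0.11101 mol → 0.22202 mol Na, 0.11101 mol O.
CaO: 8.38/56.077 = 0.14944 mol → 0.14944 mol Ca, 0.14944 mol O.
Al2O3: 26.44/101.961 = 0.25931 mol → 0.51862 mol Al, 0.77793 mol O.
SiO2: 57.84/60.083 = 0.96267 mol → 0.96267 mol Si, 1.92534 mol O.
Total oxygen = 2.96372 mol. Normalization factor = 8/2.96372 = 2.69931.
Ca per 8 O = 0.14944 × 2.69931 = 0.403.

0.403 Ca apfu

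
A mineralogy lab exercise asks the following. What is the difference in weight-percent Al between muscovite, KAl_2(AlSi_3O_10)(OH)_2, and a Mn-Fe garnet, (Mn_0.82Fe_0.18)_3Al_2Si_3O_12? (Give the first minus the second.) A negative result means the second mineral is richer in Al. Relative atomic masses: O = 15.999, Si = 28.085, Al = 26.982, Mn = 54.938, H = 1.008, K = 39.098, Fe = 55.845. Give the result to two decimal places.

9.43 percentage points

Al in KAl_2(AlSi_3O_10)(OH)_2: molar mass 398.303 g/mol; 3×26.982 = 80.946 g → 20.32 wt%.
Al in (Mn_0.82Fe_0.18)_3Al_2Si_3O_12: molar mass 495.511 g/mol; 2×26.982 = 53.964 g → 10.89 wt%.
Difference = 20.32 − 10.89 = 9.43 percentage points.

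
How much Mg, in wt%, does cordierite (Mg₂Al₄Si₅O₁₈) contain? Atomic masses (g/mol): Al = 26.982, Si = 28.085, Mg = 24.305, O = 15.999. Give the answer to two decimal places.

8.31 wt%

M(Mg₂Al₄Si₅O₁₈) = 584.945 g/mol.
Mg contributes 2 × 24.305 = 48.610 g per mole.
48.610/584.945 = 0.0831 → 8.31%.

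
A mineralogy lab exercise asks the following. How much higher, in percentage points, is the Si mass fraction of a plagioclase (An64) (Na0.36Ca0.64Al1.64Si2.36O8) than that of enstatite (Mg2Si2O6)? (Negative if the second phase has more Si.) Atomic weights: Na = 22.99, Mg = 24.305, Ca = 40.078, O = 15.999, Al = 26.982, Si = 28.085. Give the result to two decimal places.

-3.65 percentage points

First mineral: 66.281 g Si in 272.449 g formula = 24.33 wt% Si.
Second mineral: 56.170 g Si in 200.774 g formula = 27.98 wt% Si.
24.33% − 27.98% gives a difference of -3.65 percentage points.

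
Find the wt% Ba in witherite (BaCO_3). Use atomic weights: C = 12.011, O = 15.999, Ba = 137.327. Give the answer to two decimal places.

Formula mass = 1×137.327 + 1×12.011 + 3×15.999 = 197.335 g/mol, of which 137.327 g is Ba.
So Ba makes up 137.327/197.335 = 0.6959 of the mass, i.e. 69.59%.

69.59 weight percent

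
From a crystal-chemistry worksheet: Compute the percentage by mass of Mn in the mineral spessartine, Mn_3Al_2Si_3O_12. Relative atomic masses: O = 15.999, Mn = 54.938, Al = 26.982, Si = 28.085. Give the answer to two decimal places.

33.29 mass %

M(Mn_3Al_2Si_3O_12) = 495.021 g/mol.
Mn contributes 3 × 54.938 = 164.814 g per mole.
164.814/495.021 = 0.3329 → 33.29%.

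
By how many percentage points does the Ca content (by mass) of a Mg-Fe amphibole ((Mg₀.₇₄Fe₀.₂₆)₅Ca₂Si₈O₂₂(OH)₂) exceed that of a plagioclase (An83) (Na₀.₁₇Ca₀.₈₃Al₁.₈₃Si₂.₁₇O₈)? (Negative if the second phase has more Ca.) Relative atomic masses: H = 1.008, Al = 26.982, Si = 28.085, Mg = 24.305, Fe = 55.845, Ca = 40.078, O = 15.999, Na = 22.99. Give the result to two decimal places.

-2.68 percentage points

First mineral: 80.156 g Ca in 853.355 g formula = 9.39 wt% Ca.
Second mineral: 33.265 g Ca in 275.487 g formula = 12.07 wt% Ca.
9.39% − 12.07% gives a difference of -2.68 percentage points.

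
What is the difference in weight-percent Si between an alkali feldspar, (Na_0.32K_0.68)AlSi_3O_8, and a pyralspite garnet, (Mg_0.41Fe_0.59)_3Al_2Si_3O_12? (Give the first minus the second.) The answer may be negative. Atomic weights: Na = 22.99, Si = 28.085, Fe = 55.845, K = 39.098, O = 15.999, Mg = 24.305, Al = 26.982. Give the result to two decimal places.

Si in (Na_0.32K_0.68)AlSi_3O_8: molar mass 273.172 g/mol; 3×28.085 = 84.255 g → 30.84 wt%.
Si in (Mg_0.41Fe_0.59)_3Al_2Si_3O_12: molar mass 458.948 g/mol; 3×28.085 = 84.255 g → 18.36 wt%.
Difference = 30.84 − 18.36 = 12.48 percentage points.

12.48 percentage points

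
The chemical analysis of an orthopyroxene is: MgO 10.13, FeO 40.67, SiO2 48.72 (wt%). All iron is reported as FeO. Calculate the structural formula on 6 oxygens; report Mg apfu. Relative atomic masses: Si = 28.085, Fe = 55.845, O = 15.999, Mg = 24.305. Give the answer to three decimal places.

10.13 wt% MgO ÷ 40.304 g/mol = 0.25134 mol, giving 0.25134 Mg and 0.25134 O.
40.67 wt% FeO ÷ 71.844 g/mol = 0.56609 mol, giving 0.56609 Fe and 0.56609 O.
48.72 wt% SiO2 ÷ 60.083 g/mol = 0.81088 mol, giving 0.81088 Si and 1.62176 O.
Oxygen sums to 2.43919; scaling by 6/2.43919 = 2.45983 puts the formula on 6 O.
Mg: 0.25134 × 2.45983 = 0.618 atoms per formula unit.

0.618 Mg apfu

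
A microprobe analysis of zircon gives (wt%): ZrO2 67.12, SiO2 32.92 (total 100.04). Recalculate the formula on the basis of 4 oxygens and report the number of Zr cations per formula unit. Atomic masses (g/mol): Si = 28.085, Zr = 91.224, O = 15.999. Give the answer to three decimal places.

ZrO2: 67.12/123.222 = 0.54471 mol → 0.54471 mol Zr, 1.08942 mol O.
SiO2: 32.92/60.083 = 0.54791 mol → 0.54791 mol Si, 1.09582 mol O.
Total oxygen = 2.18524 mol. Normalization factor = 4/2.18524 = 1.83046.
Zr per 4 O = 0.54471 × 1.83046 = 0.997.

0.997 Zr apfu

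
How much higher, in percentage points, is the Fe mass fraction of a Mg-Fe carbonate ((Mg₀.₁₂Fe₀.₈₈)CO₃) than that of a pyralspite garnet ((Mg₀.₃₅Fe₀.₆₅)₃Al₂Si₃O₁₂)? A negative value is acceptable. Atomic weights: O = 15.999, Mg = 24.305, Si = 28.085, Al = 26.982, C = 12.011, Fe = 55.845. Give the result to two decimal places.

20.41 percentage points

First mineral: 49.144 g Fe in 112.068 g formula = 43.85 wt% Fe.
Second mineral: 108.898 g Fe in 464.625 g formula = 23.44 wt% Fe.
43.85% − 23.44% gives a difference of 20.41 percentage points.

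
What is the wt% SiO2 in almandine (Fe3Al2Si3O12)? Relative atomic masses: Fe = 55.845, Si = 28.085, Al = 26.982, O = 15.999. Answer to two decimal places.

36.21 wt%

Formula mass = 497.742 g/mol.
3 Si → 3.0000 mol SiO2 per formula unit; M(SiO2) = 60.083, so SiO2 mass = 180.249 g.
180.249/497.742 × 100 = 36.21 wt%.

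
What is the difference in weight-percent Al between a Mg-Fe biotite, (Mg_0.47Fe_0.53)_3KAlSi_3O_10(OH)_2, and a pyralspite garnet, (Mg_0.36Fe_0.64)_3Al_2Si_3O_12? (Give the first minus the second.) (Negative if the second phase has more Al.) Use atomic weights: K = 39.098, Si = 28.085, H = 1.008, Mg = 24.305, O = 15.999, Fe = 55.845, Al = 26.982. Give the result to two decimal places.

Al in (Mg_0.47Fe_0.53)_3KAlSi_3O_10(OH)_2: molar mass 467.403 g/mol; 1×26.982 = 26.982 g → 5.77 wt%.
Al in (Mg_0.36Fe_0.64)_3Al_2Si_3O_12: molar mass 463.679 g/mol; 2×26.982 = 53.964 g → 11.64 wt%.
Difference = 5.77 − 11.64 = -5.87 percentage points.

-5.87 percentage points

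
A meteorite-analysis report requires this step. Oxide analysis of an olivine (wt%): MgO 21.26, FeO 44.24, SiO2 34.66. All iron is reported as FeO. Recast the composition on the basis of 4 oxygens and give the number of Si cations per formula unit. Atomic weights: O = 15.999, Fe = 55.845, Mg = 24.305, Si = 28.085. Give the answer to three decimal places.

1.005 Si apfu

21.26 wt% MgO ÷ 40.304 g/mol = 0.52749 mol, giving 0.52749 Mg and 0.52749 O.
44.24 wt% FeO ÷ 71.844 g/mol = 0.61578 mol, giving 0.61578 Fe and 0.61578 O.
34.66 wt% SiO2 ÷ 60.083 g/mol = 0.57687 mol, giving 0.57687 Si and 1.15374 O.
Oxygen sums to 2.29701; scaling by 4/2.29701 = 1.74139 puts the formula on 4 O.
Si: 0.57687 × 1.74139 = 1.005 atoms per formula unit.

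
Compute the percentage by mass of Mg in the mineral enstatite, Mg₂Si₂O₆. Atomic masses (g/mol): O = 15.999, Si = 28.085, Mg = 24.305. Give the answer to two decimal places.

Molar mass of Mg₂Si₂O₆: 2*24.305 + 2*28.085 + 6*15.999 = 200.774 g/mol.
Mass of Mg per formula unit: 2 × 24.305 = 48.610 g.
Weight fraction Mg = 48.610 / 200.774 = 0.2421.

24.21 wt%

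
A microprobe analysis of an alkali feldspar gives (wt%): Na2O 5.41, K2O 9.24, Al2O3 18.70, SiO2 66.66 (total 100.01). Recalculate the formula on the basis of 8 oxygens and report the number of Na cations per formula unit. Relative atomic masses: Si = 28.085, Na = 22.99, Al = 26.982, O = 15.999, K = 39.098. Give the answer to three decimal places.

5.41 wt% Na2O ÷ 61.979 g/mol = 0.08729 mol, giving 0.17458 Na and 0.08729 O.
9.24 wt% K2O ÷ 94.195 g/mol = 0.09809 mol, giving 0.19618 K and 0.09809 O.
18.70 wt% Al2O3 ÷ 101.961 g/mol = 0.18340 mol, giving 0.36680 Al and 0.55020 O.
66.66 wt% SiO2 ÷ 60.083 g/mol = 1.10947 mol, giving 1.10947 Si and 2.21894 O.
Oxygen sums to 2.95452; scaling by 8/2.95452 = 2.70772 puts the formula on 8 O.
Na: 0.17458 × 2.70772 = 0.473 atoms per formula unit.

0.473 Na apfu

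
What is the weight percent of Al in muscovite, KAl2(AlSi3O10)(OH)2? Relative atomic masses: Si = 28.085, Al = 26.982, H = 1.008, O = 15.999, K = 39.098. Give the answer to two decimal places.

Molar mass of KAl2(AlSi3O10)(OH)2: 1×39.098 + 3×26.982 + 3×28.085 + 12×15.999 + 2×1.008 = 398.303 g/mol.
Mass of Al per formula unit: 3 × 26.982 = 80.946 g.
Weight fraction Al = 80.946 / 398.303 = 0.2032.

20.32 weight percent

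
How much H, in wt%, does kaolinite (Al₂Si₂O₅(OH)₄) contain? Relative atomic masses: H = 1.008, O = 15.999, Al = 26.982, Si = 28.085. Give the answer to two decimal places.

1.56 wt%

Formula mass = 2*26.982 + 2*28.085 + 9*15.999 + 4*1.008 = 258.157 g/mol, of which 4.032 g is H.
So H makes up 4.032/258.157 = 0.0156 of the mass, i.e. 1.56%.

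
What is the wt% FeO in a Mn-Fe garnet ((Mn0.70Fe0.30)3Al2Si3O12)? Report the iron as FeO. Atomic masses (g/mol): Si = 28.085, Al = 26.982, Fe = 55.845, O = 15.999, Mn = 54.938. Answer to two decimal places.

Molar mass of (Mn0.70Fe0.30)3Al2Si3O12 = 2.10×54.938 + 0.90×55.845 + 2×26.982 + 3×28.085 + 12×15.999 = 495.837 g/mol.
Each formula unit contains 0.90 Fe, equivalent to 0.90/1 = 0.9000 mol FeO.
M(FeO) = 1×55.845 + 1×15.999 = 71.844 g/mol.
Mass of FeO per formula unit = 0.9000 × 71.844 = 64.660 g.
FeO wt% = 64.660 / 495.837 × 100 = 13.04%.

13.04 wt%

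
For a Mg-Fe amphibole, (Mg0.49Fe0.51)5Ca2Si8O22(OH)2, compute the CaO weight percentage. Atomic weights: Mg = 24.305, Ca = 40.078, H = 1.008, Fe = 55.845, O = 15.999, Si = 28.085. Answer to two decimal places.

12.56 wt%

M((Mg0.49Fe0.51)5Ca2Si8O22(OH)2) = 892.780 g/mol; M(CaO) = 56.077 g/mol.
Moles CaO per formula unit = 2 Ca ÷ 1 = 2.0000.
CaO fraction = (2.0000 × 56.077) / 892.780 = 112.154/892.780 = 0.1256.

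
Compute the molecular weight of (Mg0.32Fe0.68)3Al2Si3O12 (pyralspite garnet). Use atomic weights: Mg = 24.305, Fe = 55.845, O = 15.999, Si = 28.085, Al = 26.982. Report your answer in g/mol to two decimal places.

467.46 g/mol

The formula mass is the sum 0.96(24.305) + 2.04(55.845) + 2(26.982) + 3(28.085) + 12(15.999).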